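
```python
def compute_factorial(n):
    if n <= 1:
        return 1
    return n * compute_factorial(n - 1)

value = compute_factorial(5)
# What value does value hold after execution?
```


compute_factorial(5)
= 5 * compute_factorial(4)
= 5 * 4 * compute_factorial(3)
= 5 * 4 * 3 * compute_factorial(2)
= 5 * 4 * 3 * 2 * compute_factorial(1)
= 5 * 4 * 3 * 2 * 1
= 120


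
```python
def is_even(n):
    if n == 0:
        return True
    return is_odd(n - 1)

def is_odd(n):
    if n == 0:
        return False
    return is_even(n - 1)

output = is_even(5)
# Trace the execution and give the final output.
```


is_even(5)
= is_odd(4)
= is_even(3)
= is_odd(2)
= is_even(1)
= is_odd(0)
n == 0: return False
= False


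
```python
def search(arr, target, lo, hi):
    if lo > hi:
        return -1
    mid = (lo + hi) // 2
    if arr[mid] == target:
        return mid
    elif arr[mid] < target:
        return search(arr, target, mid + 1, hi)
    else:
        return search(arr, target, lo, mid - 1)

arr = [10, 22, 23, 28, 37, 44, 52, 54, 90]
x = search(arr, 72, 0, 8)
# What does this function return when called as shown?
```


search(arr, 72, 0, 8)
lo=0, hi=8, mid=4, arr[mid]=37
37 < 72, search right half
lo=5, hi=8, mid=6, arr[mid]=52
52 < 72, search right half
lo=7, hi=8, mid=7, arr[mid]=54
54 < 72, search right half
lo=8, hi=8, mid=8, arr[mid]=90
90 > 72, search left half
lo > hi, target not found, return -1
= -1


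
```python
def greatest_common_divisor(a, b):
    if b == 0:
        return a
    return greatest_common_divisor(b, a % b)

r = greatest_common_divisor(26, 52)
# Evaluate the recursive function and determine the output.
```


greatest_common_divisor(26, 52)
= greatest_common_divisor(52, 26 % 52) = greatest_common_divisor(52, 26)
= greatest_common_divisor(26, 52 % 26) = greatest_common_divisor(26, 0)
b == 0, return a = 26


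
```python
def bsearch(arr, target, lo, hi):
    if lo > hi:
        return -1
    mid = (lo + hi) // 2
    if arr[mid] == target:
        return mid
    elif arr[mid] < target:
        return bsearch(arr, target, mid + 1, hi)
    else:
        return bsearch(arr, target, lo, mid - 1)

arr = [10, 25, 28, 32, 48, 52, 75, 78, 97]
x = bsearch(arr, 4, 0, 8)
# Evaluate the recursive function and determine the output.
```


bsearch(arr, 4, 0, 8)
lo=0, hi=8, mid=4, arr[mid]=48
48 > 4, search left half
lo=0, hi=3, mid=1, arr[mid]=25
25 > 4, search left half
lo=0, hi=0, mid=0, arr[mid]=10
10 > 4, search left half
lo > hi, target not found, return -1
= -1


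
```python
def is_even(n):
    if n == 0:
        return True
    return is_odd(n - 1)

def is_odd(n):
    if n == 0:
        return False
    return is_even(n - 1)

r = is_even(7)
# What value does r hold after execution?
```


is_even(7)
= is_odd(6)
= is_even(5)
= is_odd(4)
= is_even(3)
= is_odd(2)
= is_even(1)
= is_odd(0)
n == 0: return False
= False


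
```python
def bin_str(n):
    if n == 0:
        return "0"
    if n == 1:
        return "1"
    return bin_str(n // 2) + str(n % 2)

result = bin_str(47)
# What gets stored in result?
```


bin_str(47)
= bin_str(23) + "1"
= bin_str(11) + "1" + "1"
= bin_str(5) + "1" + "1" + "1"
= bin_str(2) + "1" + "1" + "1" + "1"
= bin_str(1) + "0" + "1" + "1" + "1" + "1"
= "1" + "0" + "1" + "1" + "1" + "1"
= "101111"


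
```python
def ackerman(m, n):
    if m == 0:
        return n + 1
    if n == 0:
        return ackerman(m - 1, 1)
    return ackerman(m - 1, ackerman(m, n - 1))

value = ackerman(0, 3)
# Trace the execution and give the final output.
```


ackerman(0, 3)
m == 0: return 3 + 1 = 4
= 4


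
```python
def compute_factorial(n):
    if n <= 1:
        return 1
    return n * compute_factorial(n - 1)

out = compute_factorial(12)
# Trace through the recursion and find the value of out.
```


compute_factorial(12)
= 12 * compute_factorial(11)
= 12 * 11 * compute_factorial(10)
= 12 * 11 * 10 * compute_factorial(9)
= 12 * 11 * 10 * 9 * compute_factorial(8)
= 12 * 11 * 10 * 9 * 8 * compute_factorial(7)
= 12 * 11 * 10 * 9 * 8 * 7 * compute_factorial(6)
= 12 * 11 * 10 * 9 * 8 * 7 * 6 * compute_factorial(5)
= 12 * 11 * 10 * 9 * 8 * 7 * 6 * 5 * compute_factorial(4)
= 12 * 11 * 10 * 9 * 8 * 7 * 6 * 5 * 4 * compute_factorial(3)
= 12 * 11 * 10 * 9 * 8 * 7 * 6 * 5 * 4 * 3 * compute_factorial(2)
= 12 * 11 * 10 * 9 * 8 * 7 * 6 * 5 * 4 * 3 * 2 * compute_factorial(1)
= 12 * 11 * 10 * 9 * 8 * 7 * 6 * 5 * 4 * 3 * 2 * 1
= 479001600


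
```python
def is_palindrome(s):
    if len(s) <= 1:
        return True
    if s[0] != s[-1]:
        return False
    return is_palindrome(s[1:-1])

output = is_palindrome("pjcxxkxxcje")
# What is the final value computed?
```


is_palindrome("pjcxxkxxcje")
"pjcxxkxxcje": s[0]='p' != s[-1]='e' -> False
= False


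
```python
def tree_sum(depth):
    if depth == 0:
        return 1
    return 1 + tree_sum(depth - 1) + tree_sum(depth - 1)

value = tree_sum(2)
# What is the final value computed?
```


tree_sum(2)
= 1 + tree_sum(1) + tree_sum(1)
= 1 + 2 * tree_sum(1)
tree_sum(k) = 2^(k+1) - 1
tree_sum(0) = 1
tree_sum(1) = 3
tree_sum(2) = 7
tree_sum(2) = 2^3 - 1 = 7


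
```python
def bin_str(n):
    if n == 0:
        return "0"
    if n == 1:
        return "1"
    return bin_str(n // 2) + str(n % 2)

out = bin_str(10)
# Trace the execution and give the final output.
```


bin_str(10)
= bin_str(5) + "0"
= bin_str(2) + "1" + "0"
= bin_str(1) + "0" + "1" + "0"
= "1" + "0" + "1" + "0"
= "1010"


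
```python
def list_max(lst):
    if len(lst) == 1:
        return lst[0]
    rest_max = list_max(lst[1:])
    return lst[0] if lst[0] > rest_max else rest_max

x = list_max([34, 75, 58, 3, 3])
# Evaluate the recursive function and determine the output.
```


list_max([34, 75, 58, 3, 3])
= compare 34 with list_max([75, 58, 3, 3])
= compare 75 with list_max([58, 3, 3])
= compare 58 with list_max([3, 3])
= compare 3 with list_max([3])
Base: list_max([3]) = 3
compare 3 with 3: max = 3
compare 58 with 3: max = 58
compare 75 with 58: max = 75
compare 34 with 75: max = 75
= 75


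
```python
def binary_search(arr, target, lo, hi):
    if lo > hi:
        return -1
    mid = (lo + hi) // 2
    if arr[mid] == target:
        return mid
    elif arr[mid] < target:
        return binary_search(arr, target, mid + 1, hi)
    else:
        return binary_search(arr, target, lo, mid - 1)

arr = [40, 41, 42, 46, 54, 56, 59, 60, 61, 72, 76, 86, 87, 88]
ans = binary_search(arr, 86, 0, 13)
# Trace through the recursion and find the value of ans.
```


binary_search(arr, 86, 0, 13)
lo=0, hi=13, mid=6, arr[mid]=59
59 < 86, search right half
lo=7, hi=13, mid=10, arr[mid]=76
76 < 86, search right half
lo=11, hi=13, mid=12, arr[mid]=87
87 > 86, search left half
lo=11, hi=11, mid=11, arr[mid]=86
arr[11] == 86, found at index 11
= 11


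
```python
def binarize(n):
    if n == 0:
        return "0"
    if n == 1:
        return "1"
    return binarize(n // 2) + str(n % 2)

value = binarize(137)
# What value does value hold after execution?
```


binarize(137)
= binarize(68) + "1"
= binarize(34) + "0" + "1"
= binarize(17) + "0" + "0" + "1"
= binarize(8) + "1" + "0" + "0" + "1"
= binarize(4) + "0" + "1" + "0" + "0" + "1"
= binarize(2) + "0" + "0" + "1" + "0" + "0" + "1"
= binarize(1) + "0" + "0" + "0" + "1" + "0" + "0" + "1"
= "1" + "0" + "0" + "0" + "1" + "0" + "0" + "1"
= "10001001"


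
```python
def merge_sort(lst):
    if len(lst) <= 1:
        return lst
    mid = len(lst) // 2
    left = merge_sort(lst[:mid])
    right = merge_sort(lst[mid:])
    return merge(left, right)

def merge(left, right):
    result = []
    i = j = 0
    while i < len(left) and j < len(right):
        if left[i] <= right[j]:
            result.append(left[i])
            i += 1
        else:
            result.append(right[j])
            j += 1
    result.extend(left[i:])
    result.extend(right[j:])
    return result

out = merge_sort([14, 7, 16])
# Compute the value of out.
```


merge_sort([14, 7, 16])
Split into [14] and [7, 16]
Left sorted: [14]
Right sorted: [7, 16]
Merge [14] and [7, 16]
= [7, 14, 16]


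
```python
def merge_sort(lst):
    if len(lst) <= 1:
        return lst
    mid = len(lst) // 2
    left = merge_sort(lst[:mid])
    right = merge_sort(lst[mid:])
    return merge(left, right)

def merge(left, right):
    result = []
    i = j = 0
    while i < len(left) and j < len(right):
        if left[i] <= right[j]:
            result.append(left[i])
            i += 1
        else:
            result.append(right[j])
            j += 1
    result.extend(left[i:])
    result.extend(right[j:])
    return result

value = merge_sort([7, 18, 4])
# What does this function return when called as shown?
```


merge_sort([7, 18, 4])
Split into [7] and [18, 4]
Left sorted: [7]
Right sorted: [4, 18]
Merge [7] and [4, 18]
= [4, 7, 18]


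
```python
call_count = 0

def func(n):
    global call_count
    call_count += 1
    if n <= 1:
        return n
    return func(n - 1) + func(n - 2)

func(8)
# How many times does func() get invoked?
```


func(8) calls func(7) and func(6); each non-base call branches into two more.
Let C(k) = total number of calls made by func(k), including the call to func(k) itself.
Base cases: C(0) = 1, C(1) = 1
Recurrence: C(k) = 1 + C(k-1) + C(k-2)
  C(2) = 1 + C(1) + C(0) = 1 + 1 + 1 = 3
  C(3) = 1 + C(2) + C(1) = 1 + 3 + 1 = 5
  C(4) = 1 + C(3) + C(2) = 1 + 5 + 3 = 9
  C(5) = 1 + C(4) + C(3) = 1 + 9 + 5 = 15
  C(6) = 1 + C(5) + C(4) = 1 + 15 + 9 = 25
  C(7) = 1 + C(6) + C(5) = 1 + 25 + 15 = 41
  C(8) = 1 + C(7) + C(6) = 1 + 41 + 25 = 67
Total calls = C(8) = 67


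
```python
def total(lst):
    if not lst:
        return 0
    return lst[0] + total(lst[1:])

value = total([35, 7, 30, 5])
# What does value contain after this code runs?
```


total([35, 7, 30, 5])
= 35 + total([7, 30, 5])
= 35 + 7 + total([30, 5])
= 35 + 7 + 30 + total([5])
= 35 + 7 + 30 + 5 + total([])
= 35 + 7 + 30 + 5 + 0
= 77


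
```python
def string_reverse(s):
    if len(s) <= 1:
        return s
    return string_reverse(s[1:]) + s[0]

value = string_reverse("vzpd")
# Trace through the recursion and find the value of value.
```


string_reverse("vzpd")
= string_reverse("zpd") + "v"
= string_reverse("pd") + "z" + "v"
= string_reverse("d") + "p" + "z" + "v"
= "d" + "p" + "z" + "v"
= "dpzv"


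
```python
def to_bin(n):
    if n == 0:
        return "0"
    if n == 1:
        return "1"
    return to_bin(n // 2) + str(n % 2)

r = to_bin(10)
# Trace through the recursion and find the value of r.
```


to_bin(10)
= to_bin(5) + "0"
= to_bin(2) + "1" + "0"
= to_bin(1) + "0" + "1" + "0"
= "1" + "0" + "1" + "0"
= "1010"


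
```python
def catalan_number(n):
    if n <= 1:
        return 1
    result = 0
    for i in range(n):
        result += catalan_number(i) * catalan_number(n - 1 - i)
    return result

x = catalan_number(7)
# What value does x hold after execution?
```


catalan_number(7)
= sum of catalan_number(i) * catalan_number(7-1-i) for i in 0..6
First compute sub-values bottom-up:
  catalan_number(0) = 1, catalan_number(1) = 1
  catalan_number(2) = 1*1 + 1*1 = 2
  catalan_number(3) = 1*2 + 1*1 + 2*1 = 5
  catalan_number(4) = 1*5 + 1*2 + 2*1 + 5*1 = 14
  catalan_number(5) = 1*14 + 1*5 + 2*2 + 5*1 + 14*1 = 42
  catalan_number(6) = 1*42 + 1*14 + 2*5 + 5*2 + 14*1 + 42*1 = 132
Now catalan_number(7):
  catalan_number(0)*catalan_number(6) = 1*132 = 132
  catalan_number(1)*catalan_number(5) = 1*42 = 42
  catalan_number(2)*catalan_number(4) = 2*14 = 28
  catalan_number(3)*catalan_number(3) = 5*5 = 25
  catalan_number(4)*catalan_number(2) = 14*2 = 28
  catalan_number(5)*catalan_number(1) = 42*1 = 42
  catalan_number(6)*catalan_number(0) = 132*1 = 132
= 132 + 42 + 28 + 25 + 28 + 42 + 132
= 429


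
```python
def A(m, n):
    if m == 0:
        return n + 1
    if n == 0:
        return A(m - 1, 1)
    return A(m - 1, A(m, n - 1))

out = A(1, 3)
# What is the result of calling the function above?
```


A(1, 3)
= A(0, A(1, 2))
First compute A(1, 2) = 4
= A(0, 4)
= 5


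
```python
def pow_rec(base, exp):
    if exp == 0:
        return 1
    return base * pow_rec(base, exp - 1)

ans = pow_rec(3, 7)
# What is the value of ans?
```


pow_rec(3, 7)
= 3 * pow_rec(3, 6)
= 3 * 3 * pow_rec(3, 5)
= 3 * 3 * 3 * pow_rec(3, 4)
= 3 * 3 * 3 * 3 * pow_rec(3, 3)
= 3 * 3 * 3 * 3 * 3 * pow_rec(3, 2)
= 3 * 3 * 3 * 3 * 3 * 3 * pow_rec(3, 1)
= 3 * 3 * 3 * 3 * 3 * 3 * 3 * pow_rec(3, 0)
= 3 * 3 * 3 * 3 * 3 * 3 * 3 * 1
= 2187


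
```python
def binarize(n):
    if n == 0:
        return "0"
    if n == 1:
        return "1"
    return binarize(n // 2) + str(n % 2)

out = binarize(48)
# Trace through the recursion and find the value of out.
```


binarize(48)
= binarize(24) + "0"
= binarize(12) + "0" + "0"
= binarize(6) + "0" + "0" + "0"
= binarize(3) + "0" + "0" + "0" + "0"
= binarize(1) + "1" + "0" + "0" + "0" + "0"
= "1" + "1" + "0" + "0" + "0" + "0"
= "110000"


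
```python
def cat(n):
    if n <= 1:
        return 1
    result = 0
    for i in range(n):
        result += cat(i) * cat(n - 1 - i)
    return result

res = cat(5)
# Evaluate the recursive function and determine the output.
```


cat(5)
= sum of cat(i) * cat(5-1-i) for i in 0..4
First compute sub-values bottom-up:
  cat(0) = 1, cat(1) = 1
  cat(2) = 1*1 + 1*1 = 2
  cat(3) = 1*2 + 1*1 + 2*1 = 5
  cat(4) = 1*5 + 1*2 + 2*1 + 5*1 = 14
Now cat(5):
  cat(0)*cat(4) = 1*14 = 14
  cat(1)*cat(3) = 1*5 = 5
  cat(2)*cat(2) = 2*2 = 4
  cat(3)*cat(1) = 5*1 = 5
  cat(4)*cat(0) = 14*1 = 14
= 14 + 5 + 4 + 5 + 14
= 42


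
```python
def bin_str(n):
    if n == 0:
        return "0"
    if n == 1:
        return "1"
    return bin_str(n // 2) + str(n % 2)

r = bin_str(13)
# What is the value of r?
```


bin_str(13)
= bin_str(6) + "1"
= bin_str(3) + "0" + "1"
= bin_str(1) + "1" + "0" + "1"
= "1" + "1" + "0" + "1"
= "1101"


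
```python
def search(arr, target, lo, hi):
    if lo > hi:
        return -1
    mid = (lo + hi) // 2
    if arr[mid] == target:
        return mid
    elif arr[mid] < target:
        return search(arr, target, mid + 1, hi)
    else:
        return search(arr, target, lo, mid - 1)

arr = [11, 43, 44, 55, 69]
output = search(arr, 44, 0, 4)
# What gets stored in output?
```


search(arr, 44, 0, 4)
lo=0, hi=4, mid=2, arr[mid]=44
arr[2] == 44, found at index 2
= 2


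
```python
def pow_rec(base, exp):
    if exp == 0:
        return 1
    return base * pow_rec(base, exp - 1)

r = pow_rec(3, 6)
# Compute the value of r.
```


pow_rec(3, 6)
= 3 * pow_rec(3, 5)
= 3 * 3 * pow_rec(3, 4)
= 3 * 3 * 3 * pow_rec(3, 3)
= 3 * 3 * 3 * 3 * pow_rec(3, 2)
= 3 * 3 * 3 * 3 * 3 * pow_rec(3, 1)
= 3 * 3 * 3 * 3 * 3 * 3 * pow_rec(3, 0)
= 3 * 3 * 3 * 3 * 3 * 3 * 1
= 729


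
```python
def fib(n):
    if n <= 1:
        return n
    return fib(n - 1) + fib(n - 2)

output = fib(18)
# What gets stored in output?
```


fib(18)
= fib(17) + fib(16)
= (fib(16) + fib(15)) + fib(16)
Computing bottom-up: fib(0)=0, fib(1)=1, fib(2)=1, fib(3)=2, fib(4)=3, fib(5)=5, fib(6)=8, fib(7)=13, fib(8)=21, fib(9)=34, fib(10)=55, fib(11)=89, fib(12)=144, fib(13)=233, fib(14)=377, fib(15)=610, fib(16)=987, fib(17)=1597, fib(18)=2584
= 2584


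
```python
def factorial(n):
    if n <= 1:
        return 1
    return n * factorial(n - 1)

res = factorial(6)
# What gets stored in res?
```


factorial(6)
= 6 * factorial(5)
= 6 * 5 * factorial(4)
= 6 * 5 * 4 * factorial(3)
= 6 * 5 * 4 * 3 * factorial(2)
= 6 * 5 * 4 * 3 * 2 * factorial(1)
= 6 * 5 * 4 * 3 * 2 * 1
= 720


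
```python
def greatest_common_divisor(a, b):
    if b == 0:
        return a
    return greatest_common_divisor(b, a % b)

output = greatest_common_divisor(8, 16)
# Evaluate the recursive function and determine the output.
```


greatest_common_divisor(8, 16)
= greatest_common_divisor(16, 8 % 16) = greatest_common_divisor(16, 8)
= greatest_common_divisor(8, 16 % 8) = greatest_common_divisor(8, 0)
b == 0, return a = 8


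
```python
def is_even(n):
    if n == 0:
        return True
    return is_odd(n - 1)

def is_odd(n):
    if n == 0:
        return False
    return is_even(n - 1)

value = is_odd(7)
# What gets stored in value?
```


is_odd(7)
= is_even(6)
= is_odd(5)
= is_even(4)
= is_odd(3)
= is_even(2)
= is_odd(1)
= is_even(0)
n == 0: return True
= True


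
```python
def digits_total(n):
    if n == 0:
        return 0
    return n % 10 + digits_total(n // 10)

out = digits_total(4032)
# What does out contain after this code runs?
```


digits_total(4032)
= 2 + digits_total(403)
= 2 + 3 + digits_total(40)
= 2 + 3 + 0 + digits_total(4)
= 2 + 3 + 0 + 4 + digits_total(0)
= 2 + 3 + 0 + 4 + 0
= 9


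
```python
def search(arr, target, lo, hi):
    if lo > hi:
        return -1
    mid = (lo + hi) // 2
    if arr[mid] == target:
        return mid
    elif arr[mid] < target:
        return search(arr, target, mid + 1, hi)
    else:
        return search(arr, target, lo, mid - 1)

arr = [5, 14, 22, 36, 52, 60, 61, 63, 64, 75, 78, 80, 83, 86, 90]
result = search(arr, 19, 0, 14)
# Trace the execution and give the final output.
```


search(arr, 19, 0, 14)
lo=0, hi=14, mid=7, arr[mid]=63
63 > 19, search left half
lo=0, hi=6, mid=3, arr[mid]=36
36 > 19, search left half
lo=0, hi=2, mid=1, arr[mid]=14
14 < 19, search right half
lo=2, hi=2, mid=2, arr[mid]=22
22 > 19, search left half
lo > hi, target not found, return -1
= -1


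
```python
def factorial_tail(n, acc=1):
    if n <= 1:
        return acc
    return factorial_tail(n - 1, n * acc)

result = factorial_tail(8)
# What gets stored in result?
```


factorial_tail(8, 1)
= factorial_tail(7, 8 * 1) = factorial_tail(7, 8)
= factorial_tail(6, 7 * 8) = factorial_tail(6, 56)
= factorial_tail(5, 6 * 56) = factorial_tail(5, 336)
= factorial_tail(4, 5 * 336) = factorial_tail(4, 1680)
= factorial_tail(3, 4 * 1680) = factorial_tail(3, 6720)
= factorial_tail(2, 3 * 6720) = factorial_tail(2, 20160)
= factorial_tail(1, 2 * 20160) = factorial_tail(1, 40320)
n <= 1, return acc = 40320


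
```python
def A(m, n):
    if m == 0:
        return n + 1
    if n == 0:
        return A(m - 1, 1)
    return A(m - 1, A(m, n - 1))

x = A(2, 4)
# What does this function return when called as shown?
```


A(2, 4)
= A(1, A(2, 3))
First compute A(2, 3) = 9
= A(1, 9)
= 11


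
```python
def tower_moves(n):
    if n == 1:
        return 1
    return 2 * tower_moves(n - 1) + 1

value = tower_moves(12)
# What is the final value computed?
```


tower_moves(12)
= 2 * tower_moves(11) + 1
= 2 * (2 * tower_moves(10) + 1) + 1
= 2 * (2 * (2 * tower_moves(9) + 1) + 1) + 1
= 2 * (2 * (2 * (2 * tower_moves(8) + 1) + 1) + 1) + 1
= 2 * (2 * (2 * (2 * (2 * tower_moves(7) + 1) + 1) + 1) + 1) + 1
= 2 * (2 * (2 * (2 * (2 * (2 * tower_moves(6) + 1) + 1) + 1) + 1) + 1) + 1
= 2 * (2 * (2 * (2 * (2 * (2 * (2 * tower_moves(5) + 1) + 1) + 1) + 1) + 1) + 1) + 1
= 2 * (2 * (2 * (2 * (2 * (2 * (2 * (2 * tower_moves(4) + 1) + 1) + 1) + 1) + 1) + 1) + 1) + 1
= 2 * (2 * (2 * (2 * (2 * (2 * (2 * (2 * (2 * tower_moves(3) + 1) + 1) + 1) + 1) + 1) + 1) + 1) + 1) + 1
= 2 * (2 * (2 * (2 * (2 * (2 * (2 * (2 * (2 * (2 * tower_moves(2) + 1) + 1) + 1) + 1) + 1) + 1) + 1) + 1) + 1) + 1
= 2 * (2 * (2 * (2 * (2 * (2 * (2 * (2 * (2 * (2 * (2 * tower_moves(1) + 1) + 1) + 1) + 1) + 1) + 1) + 1) + 1) + 1) + 1) + 1
Now compute bottom-up:
tower_moves(1) = 1
tower_moves(2) = 2 * 1 + 1 = 3
tower_moves(3) = 2 * 3 + 1 = 7
tower_moves(4) = 2 * 7 + 1 = 15
tower_moves(5) = 2 * 15 + 1 = 31
tower_moves(6) = 2 * 31 + 1 = 63
tower_moves(7) = 2 * 63 + 1 = 127
tower_moves(8) = 2 * 127 + 1 = 255
tower_moves(9) = 2 * 255 + 1 = 511
tower_moves(10) = 2 * 511 + 1 = 1023
tower_moves(11) = 2 * 1023 + 1 = 2047
tower_moves(12) = 2 * 2047 + 1 = 4095
= 4095


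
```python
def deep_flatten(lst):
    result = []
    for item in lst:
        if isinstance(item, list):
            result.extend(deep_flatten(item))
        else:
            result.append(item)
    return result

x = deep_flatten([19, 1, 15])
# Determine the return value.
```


deep_flatten([19, 1, 15])
Processing each element:
  19 is not a list -> append 19
  1 is not a list -> append 1
  15 is not a list -> append 15
= [19, 1, 15]


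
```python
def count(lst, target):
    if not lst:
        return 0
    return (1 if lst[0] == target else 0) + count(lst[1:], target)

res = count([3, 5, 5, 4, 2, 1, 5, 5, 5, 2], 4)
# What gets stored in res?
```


count([3, 5, 5, 4, 2, 1, 5, 5, 5, 2], 4)
lst[0]=3 != 4: 0 + count([5, 5, 4, 2, 1, 5, 5, 5, 2], 4)
lst[0]=5 != 4: 0 + count([5, 4, 2, 1, 5, 5, 5, 2], 4)
lst[0]=5 != 4: 0 + count([4, 2, 1, 5, 5, 5, 2], 4)
lst[0]=4 == 4: 1 + count([2, 1, 5, 5, 5, 2], 4)
lst[0]=2 != 4: 0 + count([1, 5, 5, 5, 2], 4)
lst[0]=1 != 4: 0 + count([5, 5, 5, 2], 4)
lst[0]=5 != 4: 0 + count([5, 5, 2], 4)
lst[0]=5 != 4: 0 + count([5, 2], 4)
lst[0]=5 != 4: 0 + count([2], 4)
lst[0]=2 != 4: 0 + count([], 4)
= 1


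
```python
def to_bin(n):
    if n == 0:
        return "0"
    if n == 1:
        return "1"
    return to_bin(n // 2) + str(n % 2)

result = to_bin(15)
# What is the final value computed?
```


to_bin(15)
= to_bin(7) + "1"
= to_bin(3) + "1" + "1"
= to_bin(1) + "1" + "1" + "1"
= "1" + "1" + "1" + "1"
= "1111"


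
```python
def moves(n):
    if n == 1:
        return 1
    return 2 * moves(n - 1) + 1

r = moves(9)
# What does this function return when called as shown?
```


moves(9)
= 2 * moves(8) + 1
= 2 * (2 * moves(7) + 1) + 1
= 2 * (2 * (2 * moves(6) + 1) + 1) + 1
= 2 * (2 * (2 * (2 * moves(5) + 1) + 1) + 1) + 1
= 2 * (2 * (2 * (2 * (2 * moves(4) + 1) + 1) + 1) + 1) + 1
= 2 * (2 * (2 * (2 * (2 * (2 * moves(3) + 1) + 1) + 1) + 1) + 1) + 1
= 2 * (2 * (2 * (2 * (2 * (2 * (2 * moves(2) + 1) + 1) + 1) + 1) + 1) + 1) + 1
= 2 * (2 * (2 * (2 * (2 * (2 * (2 * (2 * moves(1) + 1) + 1) + 1) + 1) + 1) + 1) + 1) + 1
Now compute bottom-up:
moves(1) = 1
moves(2) = 2 * 1 + 1 = 3
moves(3) = 2 * 3 + 1 = 7
moves(4) = 2 * 7 + 1 = 15
moves(5) = 2 * 15 + 1 = 31
moves(6) = 2 * 31 + 1 = 63
moves(7) = 2 * 63 + 1 = 127
moves(8) = 2 * 127 + 1 = 255
moves(9) = 2 * 255 + 1 = 511
= 511


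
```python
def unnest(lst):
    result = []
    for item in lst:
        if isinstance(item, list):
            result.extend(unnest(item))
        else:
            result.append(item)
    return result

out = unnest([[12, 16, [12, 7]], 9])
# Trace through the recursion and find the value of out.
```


unnest([[12, 16, [12, 7]], 9])
Processing each element:
  [12, 16, [12, 7]] is a list -> unnest recursively -> [12, 16, 12, 7]
  9 is not a list -> append 9
= [12, 16, 12, 7, 9]


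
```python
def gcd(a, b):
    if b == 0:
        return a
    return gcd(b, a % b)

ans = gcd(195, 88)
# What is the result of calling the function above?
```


gcd(195, 88)
= gcd(88, 195 % 88) = gcd(88, 19)
= gcd(19, 88 % 19) = gcd(19, 12)
= gcd(12, 19 % 12) = gcd(12, 7)
= gcd(7, 12 % 7) = gcd(7, 5)
= gcd(5, 7 % 5) = gcd(5, 2)
= gcd(2, 5 % 2) = gcd(2, 1)
= gcd(1, 2 % 1) = gcd(1, 0)
b == 0, return a = 1


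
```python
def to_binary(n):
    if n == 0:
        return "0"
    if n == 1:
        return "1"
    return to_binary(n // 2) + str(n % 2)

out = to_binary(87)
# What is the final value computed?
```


to_binary(87)
= to_binary(43) + "1"
= to_binary(21) + "1" + "1"
= to_binary(10) + "1" + "1" + "1"
= to_binary(5) + "0" + "1" + "1" + "1"
= to_binary(2) + "1" + "0" + "1" + "1" + "1"
= to_binary(1) + "0" + "1" + "0" + "1" + "1" + "1"
= "1" + "0" + "1" + "0" + "1" + "1" + "1"
= "1010111"


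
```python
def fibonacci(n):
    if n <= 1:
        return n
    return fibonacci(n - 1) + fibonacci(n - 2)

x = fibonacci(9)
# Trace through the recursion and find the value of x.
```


fibonacci(9)
= fibonacci(8) + fibonacci(7)
= (fibonacci(7) + fibonacci(6)) + fibonacci(7)
Computing bottom-up: fibonacci(0)=0, fibonacci(1)=1, fibonacci(2)=1, fibonacci(3)=2, fibonacci(4)=3, fibonacci(5)=5, fibonacci(6)=8, fibonacci(7)=13, fibonacci(8)=21, fibonacci(9)=34
= 34


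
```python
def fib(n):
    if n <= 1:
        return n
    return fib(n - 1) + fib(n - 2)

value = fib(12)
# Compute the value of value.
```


fib(12)
= fib(11) + fib(10)
= (fib(10) + fib(9)) + fib(10)
Computing bottom-up: fib(0)=0, fib(1)=1, fib(2)=1, fib(3)=2, fib(4)=3, fib(5)=5, fib(6)=8, fib(7)=13, fib(8)=21, fib(9)=34, fib(10)=55, fib(11)=89, fib(12)=144
= 144


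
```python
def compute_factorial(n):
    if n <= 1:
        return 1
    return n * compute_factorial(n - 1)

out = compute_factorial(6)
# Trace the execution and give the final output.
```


compute_factorial(6)
= 6 * compute_factorial(5)
= 6 * 5 * compute_factorial(4)
= 6 * 5 * 4 * compute_factorial(3)
= 6 * 5 * 4 * 3 * compute_factorial(2)
= 6 * 5 * 4 * 3 * 2 * compute_factorial(1)
= 6 * 5 * 4 * 3 * 2 * 1
= 720


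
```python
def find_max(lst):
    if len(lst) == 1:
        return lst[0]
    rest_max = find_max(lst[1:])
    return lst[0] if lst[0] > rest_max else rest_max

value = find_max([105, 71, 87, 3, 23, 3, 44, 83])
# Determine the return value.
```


find_max([105, 71, 87, 3, 23, 3, 44, 83])
= compare 105 with find_max([71, 87, 3, 23, 3, 44, 83])
= compare 71 with find_max([87, 3, 23, 3, 44, 83])
= compare 87 with find_max([3, 23, 3, 44, 83])
= compare 3 with find_max([23, 3, 44, 83])
= compare 23 with find_max([3, 44, 83])
= compare 3 with find_max([44, 83])
= compare 44 with find_max([83])
Base: find_max([83]) = 83
compare 44 with 83: max = 83
compare 3 with 83: max = 83
compare 23 with 83: max = 83
compare 3 with 83: max = 83
compare 87 with 83: max = 87
compare 71 with 87: max = 87
compare 105 with 87: max = 105
= 105


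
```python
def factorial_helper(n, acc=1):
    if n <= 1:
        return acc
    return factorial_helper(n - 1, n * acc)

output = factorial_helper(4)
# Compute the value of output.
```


factorial_helper(4, 1)
= factorial_helper(3, 4 * 1) = factorial_helper(3, 4)
= factorial_helper(2, 3 * 4) = factorial_helper(2, 12)
= factorial_helper(1, 2 * 12) = factorial_helper(1, 24)
n <= 1, return acc = 24


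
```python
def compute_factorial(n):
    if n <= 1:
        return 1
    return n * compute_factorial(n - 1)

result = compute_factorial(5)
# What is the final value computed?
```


compute_factorial(5)
= 5 * compute_factorial(4)
= 5 * 4 * compute_factorial(3)
= 5 * 4 * 3 * compute_factorial(2)
= 5 * 4 * 3 * 2 * compute_factorial(1)
= 5 * 4 * 3 * 2 * 1
= 120


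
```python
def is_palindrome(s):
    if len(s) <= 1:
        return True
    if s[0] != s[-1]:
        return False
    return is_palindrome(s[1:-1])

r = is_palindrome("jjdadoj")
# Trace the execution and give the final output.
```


is_palindrome("jjdadoj")
"jjdadoj": s[0]='j' == s[-1]='j' -> is_palindrome("jdado")
"jdado": s[0]='j' != s[-1]='o' -> False
= False


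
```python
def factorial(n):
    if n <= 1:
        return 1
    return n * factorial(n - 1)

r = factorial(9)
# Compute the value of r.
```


factorial(9)
= 9 * factorial(8)
= 9 * 8 * factorial(7)
= 9 * 8 * 7 * factorial(6)
= 9 * 8 * 7 * 6 * factorial(5)
= 9 * 8 * 7 * 6 * 5 * factorial(4)
= 9 * 8 * 7 * 6 * 5 * 4 * factorial(3)
= 9 * 8 * 7 * 6 * 5 * 4 * 3 * factorial(2)
= 9 * 8 * 7 * 6 * 5 * 4 * 3 * 2 * factorial(1)
= 9 * 8 * 7 * 6 * 5 * 4 * 3 * 2 * 1
= 362880


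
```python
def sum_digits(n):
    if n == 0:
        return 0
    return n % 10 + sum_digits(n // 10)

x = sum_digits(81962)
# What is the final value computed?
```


sum_digits(81962)
= 2 + sum_digits(8196)
= 2 + 6 + sum_digits(819)
= 2 + 6 + 9 + sum_digits(81)
= 2 + 6 + 9 + 1 + sum_digits(8)
= 2 + 6 + 9 + 1 + 8 + sum_digits(0)
= 2 + 6 + 9 + 1 + 8 + 0
= 26


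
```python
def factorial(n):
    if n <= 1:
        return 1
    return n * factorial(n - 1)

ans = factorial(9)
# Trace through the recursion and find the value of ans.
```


factorial(9)
= 9 * factorial(8)
= 9 * 8 * factorial(7)
= 9 * 8 * 7 * factorial(6)
= 9 * 8 * 7 * 6 * factorial(5)
= 9 * 8 * 7 * 6 * 5 * factorial(4)
= 9 * 8 * 7 * 6 * 5 * 4 * factorial(3)
= 9 * 8 * 7 * 6 * 5 * 4 * 3 * factorial(2)
= 9 * 8 * 7 * 6 * 5 * 4 * 3 * 2 * factorial(1)
= 9 * 8 * 7 * 6 * 5 * 4 * 3 * 2 * 1
= 362880


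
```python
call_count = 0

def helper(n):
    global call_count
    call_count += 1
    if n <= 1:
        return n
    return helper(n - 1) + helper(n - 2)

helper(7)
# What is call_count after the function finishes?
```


helper(7) calls helper(6) and helper(5); each non-base call branches into two more.
Let C(k) = total number of calls made by helper(k), including the call to helper(k) itself.
Base cases: C(0) = 1, C(1) = 1
Recurrence: C(k) = 1 + C(k-1) + C(k-2)
  C(2) = 1 + C(1) + C(0) = 1 + 1 + 1 = 3
  C(3) = 1 + C(2) + C(1) = 1 + 3 + 1 = 5
  C(4) = 1 + C(3) + C(2) = 1 + 5 + 3 = 9
  C(5) = 1 + C(4) + C(3) = 1 + 9 + 5 = 15
  C(6) = 1 + C(5) + C(4) = 1 + 15 + 9 = 25
  C(7) = 1 + C(6) + C(5) = 1 + 25 + 15 = 41
Total calls = C(7) = 41


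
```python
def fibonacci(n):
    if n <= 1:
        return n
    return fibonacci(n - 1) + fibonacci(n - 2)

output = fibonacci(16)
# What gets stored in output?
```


fibonacci(16)
= fibonacci(15) + fibonacci(14)
= (fibonacci(14) + fibonacci(13)) + fibonacci(14)
Computing bottom-up: fibonacci(0)=0, fibonacci(1)=1, fibonacci(2)=1, fibonacci(3)=2, fibonacci(4)=3, fibonacci(5)=5, fibonacci(6)=8, fibonacci(7)=13, fibonacci(8)=21, fibonacci(9)=34, fibonacci(10)=55, fibonacci(11)=89, fibonacci(12)=144, fibonacci(13)=233, fibonacci(14)=377, fibonacci(15)=610, fibonacci(16)=987
= 987


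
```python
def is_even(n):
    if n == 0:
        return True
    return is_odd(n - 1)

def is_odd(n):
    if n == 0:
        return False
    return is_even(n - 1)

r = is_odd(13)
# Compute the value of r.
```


is_odd(13)
= is_even(12)
= is_odd(11)
= is_even(10)
= is_odd(9)
= is_even(8)
= is_odd(7)
= is_even(6)
= is_odd(5)
= is_even(4)
= is_odd(3)
= is_even(2)
= is_odd(1)
= is_even(0)
n == 0: return True
= True


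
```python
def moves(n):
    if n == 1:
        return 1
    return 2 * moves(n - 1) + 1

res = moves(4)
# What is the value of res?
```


moves(4)
= 2 * moves(3) + 1
= 2 * (2 * moves(2) + 1) + 1
= 2 * (2 * (2 * moves(1) + 1) + 1) + 1
Now compute bottom-up:
moves(1) = 1
moves(2) = 2 * 1 + 1 = 3
moves(3) = 2 * 3 + 1 = 7
moves(4) = 2 * 7 + 1 = 15
= 15


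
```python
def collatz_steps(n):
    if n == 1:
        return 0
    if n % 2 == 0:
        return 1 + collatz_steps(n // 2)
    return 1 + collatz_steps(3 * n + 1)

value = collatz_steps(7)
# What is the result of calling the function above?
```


collatz_steps(7)
7 is odd -> 3*7+1 = 22 -> collatz_steps(22)
22 is even -> collatz_steps(11)
11 is odd -> 3*11+1 = 34 -> collatz_steps(34)
34 is even -> collatz_steps(17)
17 is odd -> 3*17+1 = 52 -> collatz_steps(52)
52 is even -> collatz_steps(26)
26 is even -> collatz_steps(13)
13 is odd -> 3*13+1 = 40 -> collatz_steps(40)
40 is even -> collatz_steps(20)
20 is even -> collatz_steps(10)
10 is even -> collatz_steps(5)
5 is odd -> 3*5+1 = 16 -> collatz_steps(16)
16 is even -> collatz_steps(8)
8 is even -> collatz_steps(4)
4 is even -> collatz_steps(2)
2 is even -> collatz_steps(1)
Reached 1 after 16 steps
= 16


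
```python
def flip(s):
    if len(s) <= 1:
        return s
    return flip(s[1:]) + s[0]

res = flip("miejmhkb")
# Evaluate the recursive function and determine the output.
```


flip("miejmhkb")
= flip("iejmhkb") + "m"
= flip("ejmhkb") + "i" + "m"
= flip("jmhkb") + "e" + "i" + "m"
= flip("mhkb") + "j" + "e" + "i" + "m"
= flip("hkb") + "m" + "j" + "e" + "i" + "m"
= flip("kb") + "h" + "m" + "j" + "e" + "i" + "m"
= flip("b") + "k" + "h" + "m" + "j" + "e" + "i" + "m"
= "b" + "k" + "h" + "m" + "j" + "e" + "i" + "m"
= "bkhmjeim"


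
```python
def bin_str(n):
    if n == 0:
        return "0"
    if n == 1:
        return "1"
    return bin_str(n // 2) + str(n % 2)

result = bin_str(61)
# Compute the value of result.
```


bin_str(61)
= bin_str(30) + "1"
= bin_str(15) + "0" + "1"
= bin_str(7) + "1" + "0" + "1"
= bin_str(3) + "1" + "1" + "0" + "1"
= bin_str(1) + "1" + "1" + "1" + "0" + "1"
= "1" + "1" + "1" + "1" + "0" + "1"
= "111101"


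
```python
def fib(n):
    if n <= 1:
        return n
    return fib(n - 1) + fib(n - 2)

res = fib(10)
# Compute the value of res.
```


fib(10)
= fib(9) + fib(8)
= (fib(8) + fib(7)) + fib(8)
Computing bottom-up: fib(0)=0, fib(1)=1, fib(2)=1, fib(3)=2, fib(4)=3, fib(5)=5, fib(6)=8, fib(7)=13, fib(8)=21, fib(9)=34, fib(10)=55
= 55


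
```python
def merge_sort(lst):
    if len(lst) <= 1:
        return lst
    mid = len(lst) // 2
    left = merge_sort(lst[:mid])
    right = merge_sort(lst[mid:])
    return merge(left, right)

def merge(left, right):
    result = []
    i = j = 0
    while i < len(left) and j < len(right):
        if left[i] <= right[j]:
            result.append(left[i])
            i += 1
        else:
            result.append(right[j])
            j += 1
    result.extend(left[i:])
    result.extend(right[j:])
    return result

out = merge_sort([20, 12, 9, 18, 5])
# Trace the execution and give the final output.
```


merge_sort([20, 12, 9, 18, 5])
Split into [20, 12] and [9, 18, 5]
Left sorted: [12, 20]
Right sorted: [5, 9, 18]
Merge [12, 20] and [5, 9, 18]
= [5, 9, 12, 18, 20]


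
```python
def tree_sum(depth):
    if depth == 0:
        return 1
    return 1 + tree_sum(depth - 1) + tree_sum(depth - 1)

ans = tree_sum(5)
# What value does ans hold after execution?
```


tree_sum(5)
= 1 + tree_sum(4) + tree_sum(4)
= 1 + 2 * tree_sum(4)
tree_sum(k) = 2^(k+1) - 1
tree_sum(0) = 1
tree_sum(1) = 3
tree_sum(2) = 7
tree_sum(3) = 15
tree_sum(4) = 31
tree_sum(5) = 2^6 - 1 = 63


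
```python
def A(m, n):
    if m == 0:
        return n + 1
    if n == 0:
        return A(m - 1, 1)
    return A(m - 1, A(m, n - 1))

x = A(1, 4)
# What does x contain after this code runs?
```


A(1, 4)
= A(0, A(1, 3))
First compute A(1, 3) = 5
= A(0, 5)
= 6


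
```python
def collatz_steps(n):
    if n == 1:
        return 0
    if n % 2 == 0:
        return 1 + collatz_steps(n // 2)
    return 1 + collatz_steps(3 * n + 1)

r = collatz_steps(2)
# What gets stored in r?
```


collatz_steps(2)
2 is even -> collatz_steps(1)
Reached 1 after 1 steps
= 1


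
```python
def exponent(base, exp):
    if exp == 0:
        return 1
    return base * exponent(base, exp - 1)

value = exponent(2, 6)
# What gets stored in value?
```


exponent(2, 6)
= 2 * exponent(2, 5)
= 2 * 2 * exponent(2, 4)
= 2 * 2 * 2 * exponent(2, 3)
= 2 * 2 * 2 * 2 * exponent(2, 2)
= 2 * 2 * 2 * 2 * 2 * exponent(2, 1)
= 2 * 2 * 2 * 2 * 2 * 2 * exponent(2, 0)
= 2 * 2 * 2 * 2 * 2 * 2 * 1
= 64


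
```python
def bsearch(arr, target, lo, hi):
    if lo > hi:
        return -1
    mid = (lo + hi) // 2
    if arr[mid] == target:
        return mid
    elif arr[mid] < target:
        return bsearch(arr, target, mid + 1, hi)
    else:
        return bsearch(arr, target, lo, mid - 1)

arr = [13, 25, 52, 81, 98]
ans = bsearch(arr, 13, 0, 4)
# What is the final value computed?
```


bsearch(arr, 13, 0, 4)
lo=0, hi=4, mid=2, arr[mid]=52
52 > 13, search left half
lo=0, hi=1, mid=0, arr[mid]=13
arr[0] == 13, found at index 0
= 0


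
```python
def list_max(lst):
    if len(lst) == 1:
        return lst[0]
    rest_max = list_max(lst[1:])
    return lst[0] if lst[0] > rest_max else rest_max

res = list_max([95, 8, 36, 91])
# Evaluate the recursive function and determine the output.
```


list_max([95, 8, 36, 91])
= compare 95 with list_max([8, 36, 91])
= compare 8 with list_max([36, 91])
= compare 36 with list_max([91])
Base: list_max([91]) = 91
compare 36 with 91: max = 91
compare 8 with 91: max = 91
compare 95 with 91: max = 95
= 95


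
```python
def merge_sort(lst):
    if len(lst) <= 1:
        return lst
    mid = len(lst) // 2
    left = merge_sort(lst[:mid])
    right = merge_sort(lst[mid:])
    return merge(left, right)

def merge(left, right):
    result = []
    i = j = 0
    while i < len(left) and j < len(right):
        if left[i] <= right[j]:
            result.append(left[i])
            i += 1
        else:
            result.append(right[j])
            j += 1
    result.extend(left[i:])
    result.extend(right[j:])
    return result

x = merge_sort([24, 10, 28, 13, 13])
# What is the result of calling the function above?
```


merge_sort([24, 10, 28, 13, 13])
Split into [24, 10] and [28, 13, 13]
Left sorted: [10, 24]
Right sorted: [13, 13, 28]
Merge [10, 24] and [13, 13, 28]
= [10, 13, 13, 24, 28]


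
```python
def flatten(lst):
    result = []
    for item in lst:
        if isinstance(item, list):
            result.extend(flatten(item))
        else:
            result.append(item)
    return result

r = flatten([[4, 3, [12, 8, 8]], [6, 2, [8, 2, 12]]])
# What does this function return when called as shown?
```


flatten([[4, 3, [12, 8, 8]], [6, 2, [8, 2, 12]]])
Processing each element:
  [4, 3, [12, 8, 8]] is a list -> flatten recursively -> [4, 3, 12, 8, 8]
  [6, 2, [8, 2, 12]] is a list -> flatten recursively -> [6, 2, 8, 2, 12]
= [4, 3, 12, 8, 8, 6, 2, 8, 2, 12]


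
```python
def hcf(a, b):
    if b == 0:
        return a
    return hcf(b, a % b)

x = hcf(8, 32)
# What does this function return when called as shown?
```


hcf(8, 32)
= hcf(32, 8 % 32) = hcf(32, 8)
= hcf(8, 32 % 8) = hcf(8, 0)
b == 0, return a = 8


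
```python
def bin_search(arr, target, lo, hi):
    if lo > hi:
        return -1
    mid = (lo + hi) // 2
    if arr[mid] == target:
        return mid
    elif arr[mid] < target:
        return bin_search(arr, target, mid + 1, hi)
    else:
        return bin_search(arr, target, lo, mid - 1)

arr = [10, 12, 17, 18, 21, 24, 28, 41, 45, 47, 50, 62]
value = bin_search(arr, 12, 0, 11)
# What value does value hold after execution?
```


bin_search(arr, 12, 0, 11)
lo=0, hi=11, mid=5, arr[mid]=24
24 > 12, search left half
lo=0, hi=4, mid=2, arr[mid]=17
17 > 12, search left half
lo=0, hi=1, mid=0, arr[mid]=10
10 < 12, search right half
lo=1, hi=1, mid=1, arr[mid]=12
arr[1] == 12, found at index 1
= 1


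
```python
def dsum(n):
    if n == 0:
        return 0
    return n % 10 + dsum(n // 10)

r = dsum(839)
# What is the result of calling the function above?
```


dsum(839)
= 9 + dsum(83)
= 9 + 3 + dsum(8)
= 9 + 3 + 8 + dsum(0)
= 9 + 3 + 8 + 0
= 20


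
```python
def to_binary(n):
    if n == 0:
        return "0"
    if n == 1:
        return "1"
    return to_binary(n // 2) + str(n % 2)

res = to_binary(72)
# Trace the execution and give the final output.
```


to_binary(72)
= to_binary(36) + "0"
= to_binary(18) + "0" + "0"
= to_binary(9) + "0" + "0" + "0"
= to_binary(4) + "1" + "0" + "0" + "0"
= to_binary(2) + "0" + "1" + "0" + "0" + "0"
= to_binary(1) + "0" + "0" + "1" + "0" + "0" + "0"
= "1" + "0" + "0" + "1" + "0" + "0" + "0"
= "1001000"


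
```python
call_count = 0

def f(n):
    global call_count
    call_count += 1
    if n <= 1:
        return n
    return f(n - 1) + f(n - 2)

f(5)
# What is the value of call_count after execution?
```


f(5) calls f(4) and f(3); each non-base call branches into two more.
Let C(k) = total number of calls made by f(k), including the call to f(k) itself.
Base cases: C(0) = 1, C(1) = 1
Recurrence: C(k) = 1 + C(k-1) + C(k-2)
  C(2) = 1 + C(1) + C(0) = 1 + 1 + 1 = 3
  C(3) = 1 + C(2) + C(1) = 1 + 3 + 1 = 5
  C(4) = 1 + C(3) + C(2) = 1 + 5 + 3 = 9
  C(5) = 1 + C(4) + C(3) = 1 + 9 + 5 = 15
Total calls = C(5) = 15


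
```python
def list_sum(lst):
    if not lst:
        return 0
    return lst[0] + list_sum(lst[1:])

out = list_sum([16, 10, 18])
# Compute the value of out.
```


list_sum([16, 10, 18])
= 16 + list_sum([10, 18])
= 16 + 10 + list_sum([18])
= 16 + 10 + 18 + list_sum([])
= 16 + 10 + 18 + 0
= 44


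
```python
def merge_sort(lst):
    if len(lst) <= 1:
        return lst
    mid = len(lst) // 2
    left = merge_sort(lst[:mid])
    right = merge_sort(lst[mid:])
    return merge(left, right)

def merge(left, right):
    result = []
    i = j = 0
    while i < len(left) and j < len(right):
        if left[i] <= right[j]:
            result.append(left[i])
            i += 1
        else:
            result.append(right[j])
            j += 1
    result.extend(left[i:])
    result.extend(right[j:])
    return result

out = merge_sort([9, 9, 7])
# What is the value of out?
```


merge_sort([9, 9, 7])
Split into [9] and [9, 7]
Left sorted: [9]
Right sorted: [7, 9]
Merge [9] and [7, 9]
= [7, 9, 9]
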